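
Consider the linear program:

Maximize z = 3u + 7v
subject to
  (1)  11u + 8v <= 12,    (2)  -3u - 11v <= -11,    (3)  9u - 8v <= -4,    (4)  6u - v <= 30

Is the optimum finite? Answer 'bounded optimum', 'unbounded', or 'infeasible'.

unbounded

From the feasible point (2/5, 19/20), moving in the direction (-8, 11) keeps every constraint satisfied while z increases without bound.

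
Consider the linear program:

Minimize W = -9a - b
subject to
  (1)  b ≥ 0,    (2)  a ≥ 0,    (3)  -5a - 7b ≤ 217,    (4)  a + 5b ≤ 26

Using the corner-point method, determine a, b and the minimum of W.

a = 26, b = 0, minimum W = -234

Corner points and W = -9a - b:
  (0, 0) → W = 0
  (26, 0) → W = -234
  (0, 26/5) → W = -26/5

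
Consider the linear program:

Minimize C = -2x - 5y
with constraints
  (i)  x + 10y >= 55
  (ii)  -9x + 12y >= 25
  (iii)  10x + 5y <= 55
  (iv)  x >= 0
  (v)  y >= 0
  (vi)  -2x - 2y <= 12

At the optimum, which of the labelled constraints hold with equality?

(iii) and (iv)

Extreme points and C = -2x - 5y:
  (55/19, 99/19) → C = -605/19
  (0, 11/2) → C = -55/2
  (0, 11) → C = -55

The minimum is at (0, 11). Substituting into each constraint, equality holds for (iii) and (iv); the remaining constraints have slack.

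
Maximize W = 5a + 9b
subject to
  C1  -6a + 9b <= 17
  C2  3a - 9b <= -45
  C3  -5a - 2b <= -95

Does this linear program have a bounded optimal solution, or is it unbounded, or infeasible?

unbounded

From the feasible point (821/57, 655/57), moving in the direction (9, 3) keeps every constraint satisfied while W increases without bound.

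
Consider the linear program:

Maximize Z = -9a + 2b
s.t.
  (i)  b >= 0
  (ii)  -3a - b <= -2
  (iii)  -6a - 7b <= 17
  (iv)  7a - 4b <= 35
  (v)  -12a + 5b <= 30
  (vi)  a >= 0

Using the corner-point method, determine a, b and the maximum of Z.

Extreme points and Z = -9a + 2b:
  (2/3, 0) → Z = -6
  (5, 0) → Z = -45
  (0, 2) → Z = 4
  (0, 6) → Z = 12
The feasible region is unbounded (it extends along (5, 12), (4, 7)), but Z strictly decreases along every unbounded feasible direction, so there is no improving ray and the maximum is attained at a vertex.

The optimum lies where -12a + 5b = 30 and a = 0.
Solving simultaneously gives a = 0, b = 6.

a = 0, b = 6, maximum Z = 12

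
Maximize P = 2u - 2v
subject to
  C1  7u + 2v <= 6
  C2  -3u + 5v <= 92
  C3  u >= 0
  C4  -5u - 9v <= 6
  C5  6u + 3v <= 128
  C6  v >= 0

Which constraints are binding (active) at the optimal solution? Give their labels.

Feasible corners and P = 2u - 2v:
  (0, 3) → P = -6
  (6/7, 0) → P = 12/7
  (0, 0) → P = 0

The maximum is at (6/7, 0). Substituting into each constraint, equality holds for C1 and C6; the remaining constraints have slack.

C1 and C6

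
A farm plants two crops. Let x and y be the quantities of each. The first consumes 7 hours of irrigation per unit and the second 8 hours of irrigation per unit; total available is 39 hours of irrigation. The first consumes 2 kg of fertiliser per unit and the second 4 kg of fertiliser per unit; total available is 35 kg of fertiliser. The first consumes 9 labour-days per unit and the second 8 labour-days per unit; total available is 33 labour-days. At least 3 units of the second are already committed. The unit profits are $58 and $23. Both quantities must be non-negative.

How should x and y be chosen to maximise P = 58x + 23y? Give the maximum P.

x = 1, y = 3, maximum P = 127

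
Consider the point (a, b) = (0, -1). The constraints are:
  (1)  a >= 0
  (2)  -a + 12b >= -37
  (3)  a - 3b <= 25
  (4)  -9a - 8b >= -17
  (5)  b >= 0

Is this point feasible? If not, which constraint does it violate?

not feasible — violates (5)

Constraint (5): b = -1, which is not ≥ 0. All other constraints are satisfied.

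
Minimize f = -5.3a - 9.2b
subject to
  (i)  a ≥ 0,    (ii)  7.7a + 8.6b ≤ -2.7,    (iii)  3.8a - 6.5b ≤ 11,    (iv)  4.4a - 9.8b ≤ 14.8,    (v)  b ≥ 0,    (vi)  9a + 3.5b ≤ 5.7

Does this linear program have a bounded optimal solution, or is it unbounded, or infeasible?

infeasible

The boundaries a = 0 and 7.7a + 8.6b = -2.7 meet at (0, -27/86), but that point violates b ≥ 0. Every candidate vertex is excluded by some other constraint, so the feasible region is empty.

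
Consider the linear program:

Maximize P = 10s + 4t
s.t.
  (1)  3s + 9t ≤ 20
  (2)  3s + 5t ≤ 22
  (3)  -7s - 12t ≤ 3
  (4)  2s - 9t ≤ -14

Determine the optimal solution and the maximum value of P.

s = 6/5, t = 82/45, maximum P = 868/45

Extreme points and P = 10s + 4t:
  (-89/9, 149/27) → P = -2074/27
  (6/5, 82/45) → P = 868/45
  (-65/29, 92/87) → P = -1582/87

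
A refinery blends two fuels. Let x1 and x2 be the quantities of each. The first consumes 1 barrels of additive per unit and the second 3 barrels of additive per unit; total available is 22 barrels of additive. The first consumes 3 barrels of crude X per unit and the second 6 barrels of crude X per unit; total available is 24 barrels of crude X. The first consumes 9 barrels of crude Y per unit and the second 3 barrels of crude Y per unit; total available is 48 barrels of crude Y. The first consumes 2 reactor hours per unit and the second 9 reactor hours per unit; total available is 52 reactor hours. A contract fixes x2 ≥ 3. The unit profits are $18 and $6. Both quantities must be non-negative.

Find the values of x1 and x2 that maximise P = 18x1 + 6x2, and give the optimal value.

Extreme points and P = 18x1 + 6x2:
  (0, 4) → P = 24
  (0, 3) → P = 18
  (2, 3) → P = 54

The binding constraints are 3x1 + 6x2 = 24 and x2 = 3.
Solving simultaneously gives x1 = 2, x2 = 3.

x1 = 2, x2 = 3, maximum P = 54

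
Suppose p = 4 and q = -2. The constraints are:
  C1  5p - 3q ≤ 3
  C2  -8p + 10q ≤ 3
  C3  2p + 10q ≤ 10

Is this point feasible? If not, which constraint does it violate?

Constraint C1: 5p - 3q = 26, which is not ≤ 3. All other constraints are satisfied.

not feasible — violates C1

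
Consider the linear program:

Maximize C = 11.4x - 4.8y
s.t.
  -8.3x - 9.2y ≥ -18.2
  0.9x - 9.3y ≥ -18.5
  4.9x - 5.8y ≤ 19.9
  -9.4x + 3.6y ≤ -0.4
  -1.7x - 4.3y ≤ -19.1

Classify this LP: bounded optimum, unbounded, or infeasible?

infeasible

The boundaries -8.3x - 9.2y = -18.2 and 4.9x - 5.8y = 19.9 meet at (14432/4661, -7599/9322), but that point violates -1.7x - 4.3y ≤ -19.1. Every candidate vertex is excluded by some other constraint, so the feasible region is empty.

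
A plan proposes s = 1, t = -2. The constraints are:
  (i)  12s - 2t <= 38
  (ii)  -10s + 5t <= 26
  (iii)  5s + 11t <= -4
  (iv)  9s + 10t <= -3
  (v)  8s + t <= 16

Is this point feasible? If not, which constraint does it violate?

feasible

(i): 16 ≤ 38 ✓
(ii): -20 ≤ 26 ✓
(iii): -17 ≤ -4 ✓
(iv): -11 ≤ -3 ✓
(v): 6 ≤ 16 ✓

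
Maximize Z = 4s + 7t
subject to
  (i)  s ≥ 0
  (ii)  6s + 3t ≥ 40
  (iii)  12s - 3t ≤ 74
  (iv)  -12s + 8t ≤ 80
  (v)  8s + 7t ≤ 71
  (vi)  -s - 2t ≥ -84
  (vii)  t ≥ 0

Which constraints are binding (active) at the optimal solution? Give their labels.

(ii) and (v)

Corner points and Z = 4s + 7t:
  (19/3, 2/3) → Z = 30
  (67/18, 53/9) → Z = 505/9
  (731/108, 65/27) → Z = 1186/27

The maximum is at (67/18, 53/9). Substituting into each constraint, equality holds for (ii) and (v); the remaining constraints have slack.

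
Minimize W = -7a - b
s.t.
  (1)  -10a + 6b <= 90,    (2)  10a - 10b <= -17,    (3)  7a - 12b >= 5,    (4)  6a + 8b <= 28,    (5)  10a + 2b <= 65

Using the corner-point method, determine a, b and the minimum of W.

a = -127/25, b = -169/50, minimum W = 1947/50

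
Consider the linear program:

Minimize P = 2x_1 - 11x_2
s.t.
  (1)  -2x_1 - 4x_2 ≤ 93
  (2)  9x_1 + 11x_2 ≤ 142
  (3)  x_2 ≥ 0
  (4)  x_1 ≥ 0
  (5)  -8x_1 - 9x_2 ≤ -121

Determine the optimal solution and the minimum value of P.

x_1 = 53/7, x_2 = 47/7, minimum P = -411/7

Corner points and P = 2x_1 - 11x_2:
  (142/9, 0) → P = 284/9
  (53/7, 47/7) → P = -411/7
  (121/8, 0) → P = 121/4

At the optimal vertex, 9x_1 + 11x_2 = 142 and -8x_1 - 9x_2 = -121.
Solving simultaneously gives x_1 = 53/7, x_2 = 47/7.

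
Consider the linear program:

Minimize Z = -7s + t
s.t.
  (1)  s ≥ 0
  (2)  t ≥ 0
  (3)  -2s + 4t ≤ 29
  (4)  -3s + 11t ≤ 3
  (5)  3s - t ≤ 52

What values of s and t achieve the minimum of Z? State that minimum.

At the optimal vertex, -3s + 11t = 3 and 3s - t = 52.
Solving simultaneously gives s = 115/6, t = 11/2.

s = 115/6, t = 11/2, minimum Z = -386/3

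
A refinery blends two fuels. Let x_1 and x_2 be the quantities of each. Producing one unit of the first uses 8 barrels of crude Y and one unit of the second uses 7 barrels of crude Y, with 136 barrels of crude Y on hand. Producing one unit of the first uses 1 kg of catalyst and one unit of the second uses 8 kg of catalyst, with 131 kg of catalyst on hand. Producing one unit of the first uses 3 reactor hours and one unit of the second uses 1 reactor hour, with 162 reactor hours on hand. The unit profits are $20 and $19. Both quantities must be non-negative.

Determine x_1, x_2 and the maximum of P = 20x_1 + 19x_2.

Feasible corners and P = 20x_1 + 19x_2:
  (0, 0) → P = 0
  (0, 131/8) → P = 2489/8
  (17, 0) → P = 340
  (3, 16) → P = 364

At the optimal vertex, 8x_1 + 7x_2 = 136 and x_1 + 8x_2 = 131.
Solving simultaneously gives x_1 = 3, x_2 = 16.

x_1 = 3, x_2 = 16, maximum P = 364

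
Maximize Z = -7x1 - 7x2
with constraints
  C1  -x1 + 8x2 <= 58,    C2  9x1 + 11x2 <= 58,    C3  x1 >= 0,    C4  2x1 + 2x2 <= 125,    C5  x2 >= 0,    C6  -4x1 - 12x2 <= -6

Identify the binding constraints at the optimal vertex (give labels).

Extreme points and Z = -7x1 - 7x2:
  (0, 58/11) → Z = -406/11
  (58/9, 0) → Z = -406/9
  (0, 1/2) → Z = -7/2
  (3/2, 0) → Z = -21/2

The maximum is at (0, 1/2). Substituting into each constraint, equality holds for C3 and C6; the remaining constraints have slack.

C3 and C6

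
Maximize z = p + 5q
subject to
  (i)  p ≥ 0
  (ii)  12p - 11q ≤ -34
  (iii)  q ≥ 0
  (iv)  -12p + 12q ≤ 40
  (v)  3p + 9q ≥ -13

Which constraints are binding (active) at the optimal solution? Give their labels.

Vertices and z = p + 5q:
  (0, 34/11) → z = 170/11
  (0, 10/3) → z = 50/3
  (8/3, 6) → z = 98/3

The maximum is at (8/3, 6). Substituting into each constraint, equality holds for (ii) and (iv); the remaining constraints have slack.

(ii) and (iv)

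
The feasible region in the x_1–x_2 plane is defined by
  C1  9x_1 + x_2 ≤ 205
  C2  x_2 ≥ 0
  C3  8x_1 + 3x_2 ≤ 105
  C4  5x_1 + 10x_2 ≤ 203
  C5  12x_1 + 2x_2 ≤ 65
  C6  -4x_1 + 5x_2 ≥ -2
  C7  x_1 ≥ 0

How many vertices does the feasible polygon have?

5

Of the 21 pairwise boundary intersections, those satisfying every inequality are:
  (1/2, 0)
  (0, 0)
  (122/55, 2111/110)
  (0, 203/10)
  (329/68, 59/17)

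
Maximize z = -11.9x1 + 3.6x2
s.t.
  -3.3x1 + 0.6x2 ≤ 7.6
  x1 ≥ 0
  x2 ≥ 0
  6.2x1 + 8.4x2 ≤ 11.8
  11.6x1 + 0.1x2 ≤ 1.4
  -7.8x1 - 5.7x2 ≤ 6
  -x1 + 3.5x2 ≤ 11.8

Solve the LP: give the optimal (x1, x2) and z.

Extreme points and z = -11.9x1 + 3.6x2:
  (0, 0) → z = 0
  (0, 59/42) → z = 177/35
  (7/58, 0) → z = -833/580
  (529/4841, 6410/4841) → z = 167809/48410

At the optimal vertex, x1 = 0 and 6.2x1 + 8.4x2 = 11.8.
Solving simultaneously gives x1 = 0, x2 = 59/42.

x1 = 0, x2 = 59/42, maximum z = 177/35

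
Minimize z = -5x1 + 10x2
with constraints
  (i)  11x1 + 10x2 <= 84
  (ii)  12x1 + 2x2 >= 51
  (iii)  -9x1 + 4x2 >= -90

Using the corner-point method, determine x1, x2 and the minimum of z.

Vertices and z = -5x1 + 10x2:
  (171/49, 447/98) → z = 1380/49
  (618/67, -117/67) → z = -4260/67
  (64/11, -207/22) → z = -1355/11

The binding constraints are 12x1 + 2x2 = 51 and -9x1 + 4x2 = -90.
Solving simultaneously gives x1 = 64/11, x2 = -207/22.

x1 = 64/11, x2 = -207/22, minimum z = -1355/11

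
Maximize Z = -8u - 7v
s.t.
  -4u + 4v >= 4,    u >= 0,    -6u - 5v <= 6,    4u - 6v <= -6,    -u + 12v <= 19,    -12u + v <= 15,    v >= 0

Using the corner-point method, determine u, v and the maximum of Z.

Extreme points and Z = -8u - 7v:
  (0, 1) → Z = -7
  (7/11, 18/11) → Z = -182/11
  (0, 19/12) → Z = -133/12

The optimum lies where -4u + 4v = 4 and u = 0.
Solving simultaneously gives u = 0, v = 1.

u = 0, v = 1, maximum Z = -7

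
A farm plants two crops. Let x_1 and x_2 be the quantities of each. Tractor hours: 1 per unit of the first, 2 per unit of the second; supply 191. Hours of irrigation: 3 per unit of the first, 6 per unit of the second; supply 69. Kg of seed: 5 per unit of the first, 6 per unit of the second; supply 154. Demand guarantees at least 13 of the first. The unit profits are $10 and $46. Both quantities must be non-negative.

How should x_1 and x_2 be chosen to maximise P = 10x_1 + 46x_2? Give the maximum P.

x_1 = 13, x_2 = 5, maximum P = 360

Corner points and P = 10x_1 + 46x_2:
  (23, 0) → P = 230
  (13, 0) → P = 130
  (13, 5) → P = 360

At the optimal vertex, 3x_1 + 6x_2 = 69 and x_1 = 13.
Solving simultaneously gives x_1 = 13, x_2 = 5.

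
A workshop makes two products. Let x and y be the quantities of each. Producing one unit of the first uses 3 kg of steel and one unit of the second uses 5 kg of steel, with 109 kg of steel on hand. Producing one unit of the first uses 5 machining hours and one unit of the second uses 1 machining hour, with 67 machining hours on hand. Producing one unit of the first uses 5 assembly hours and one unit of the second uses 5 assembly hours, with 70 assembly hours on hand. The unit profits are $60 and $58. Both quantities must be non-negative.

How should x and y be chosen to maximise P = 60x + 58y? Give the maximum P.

x = 53/4, y = 3/4, maximum P = 1677/2

Extreme points and P = 60x + 58y:
  (0, 0) → P = 0
  (0, 14) → P = 812
  (67/5, 0) → P = 804
  (53/4, 3/4) → P = 1677/2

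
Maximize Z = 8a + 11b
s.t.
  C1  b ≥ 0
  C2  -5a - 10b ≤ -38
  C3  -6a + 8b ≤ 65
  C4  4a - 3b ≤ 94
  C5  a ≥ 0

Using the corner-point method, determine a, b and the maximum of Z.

Vertices and Z = 8a + 11b:
  (38/5, 0) → Z = 304/5
  (47/2, 0) → Z = 188
  (0, 19/5) → Z = 209/5
  (947/14, 412/7) → Z = 8320/7
  (0, 65/8) → Z = 715/8

The binding constraints are -6a + 8b = 65 and 4a - 3b = 94.
Solving simultaneously gives a = 947/14, b = 412/7.

a = 947/14, b = 412/7, maximum Z = 8320/7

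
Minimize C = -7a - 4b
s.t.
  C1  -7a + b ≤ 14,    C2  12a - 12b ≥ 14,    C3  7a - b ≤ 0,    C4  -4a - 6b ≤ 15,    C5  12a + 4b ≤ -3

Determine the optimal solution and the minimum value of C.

a = -7/36, b = -49/36, minimum C = 245/36

At the optimal vertex, 12a - 12b = 14 and 7a - b = 0.
Solving simultaneously gives a = -7/36, b = -49/36.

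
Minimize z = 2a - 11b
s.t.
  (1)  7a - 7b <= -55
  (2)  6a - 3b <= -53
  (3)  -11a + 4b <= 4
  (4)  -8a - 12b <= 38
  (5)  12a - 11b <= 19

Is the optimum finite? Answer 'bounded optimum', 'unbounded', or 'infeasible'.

unbounded

From the feasible point (200/9, 559/9), moving in the direction (3, 6) keeps every constraint satisfied while z decreases without bound.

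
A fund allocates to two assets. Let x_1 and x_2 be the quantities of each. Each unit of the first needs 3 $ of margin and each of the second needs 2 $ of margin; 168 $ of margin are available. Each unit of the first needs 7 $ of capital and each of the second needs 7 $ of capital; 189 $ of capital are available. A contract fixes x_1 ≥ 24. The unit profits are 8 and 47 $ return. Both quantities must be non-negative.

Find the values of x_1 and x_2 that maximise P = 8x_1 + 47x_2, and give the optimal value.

x_1 = 24, x_2 = 3, maximum P = 333

Corner points and P = 8x_1 + 47x_2:
  (27, 0) → P = 216
  (24, 0) → P = 192
  (24, 3) → P = 333

At the optimal vertex, 7x_1 + 7x_2 = 189 and x_1 = 24.
Solving simultaneously gives x_1 = 24, x_2 = 3.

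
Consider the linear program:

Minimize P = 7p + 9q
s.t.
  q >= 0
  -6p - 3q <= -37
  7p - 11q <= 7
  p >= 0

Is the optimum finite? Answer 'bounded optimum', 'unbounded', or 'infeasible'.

Feasible corners and P = 7p + 9q:
  (428/87, 217/87) → P = 4949/87
  (0, 37/3) → P = 111
The feasible region has finitely many vertices and no improving ray; the minimum is 4949/87 at (428/87, 217/87).

bounded optimum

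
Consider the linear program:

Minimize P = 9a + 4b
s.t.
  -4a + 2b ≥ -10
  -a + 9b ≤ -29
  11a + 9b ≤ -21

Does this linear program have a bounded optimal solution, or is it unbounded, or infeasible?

From the feasible point (24/29, -97/29), moving in the direction (-9, -1) keeps every constraint satisfied while P decreases without bound.

unbounded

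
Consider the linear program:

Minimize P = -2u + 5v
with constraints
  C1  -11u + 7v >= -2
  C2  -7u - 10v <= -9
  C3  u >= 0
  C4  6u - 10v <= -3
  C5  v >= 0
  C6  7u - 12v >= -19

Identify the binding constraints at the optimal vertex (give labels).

Feasible corners and P = -2u + 5v:
  (41/68, 45/68) → P = 143/68
  (157/83, 223/83) → P = 801/83
  (0, 9/10) → P = 9/2
  (6/13, 15/26) → P = 51/26
  (0, 19/12) → P = 95/12

The minimum is at (6/13, 15/26). Substituting into each constraint, equality holds for C2 and C4; the remaining constraints have slack.

C2 and C4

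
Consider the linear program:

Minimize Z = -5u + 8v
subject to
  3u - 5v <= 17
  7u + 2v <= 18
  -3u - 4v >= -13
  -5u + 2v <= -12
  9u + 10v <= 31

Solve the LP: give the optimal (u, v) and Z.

Feasible corners and Z = -5u + 8v:
  (124/41, -65/41) → Z = -1140/41
  (26/19, -49/19) → Z = -522/19
  (5/2, 1/4) → Z = -21/2

At the optimal vertex, 3u - 5v = 17 and 7u + 2v = 18.
Solving simultaneously gives u = 124/41, v = -65/41.

u = 124/41, v = -65/41, minimum Z = -1140/41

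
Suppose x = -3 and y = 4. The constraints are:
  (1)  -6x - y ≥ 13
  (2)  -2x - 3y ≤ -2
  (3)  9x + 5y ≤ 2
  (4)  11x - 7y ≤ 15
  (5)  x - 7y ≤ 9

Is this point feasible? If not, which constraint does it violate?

feasible

(1): 14 ≥ 13 ✓
(2): -6 ≤ -2 ✓
(3): -7 ≤ 2 ✓
(4): -61 ≤ 15 ✓
(5): -31 ≤ 9 ✓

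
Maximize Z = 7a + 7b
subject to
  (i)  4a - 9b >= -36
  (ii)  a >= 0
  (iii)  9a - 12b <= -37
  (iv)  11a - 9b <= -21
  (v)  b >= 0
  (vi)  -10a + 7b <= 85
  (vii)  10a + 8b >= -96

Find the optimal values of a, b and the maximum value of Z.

At the optimal vertex, 4a - 9b = -36 and 11a - 9b = -21.
Solving simultaneously gives a = 15/7, b = 104/21.

a = 15/7, b = 104/21, maximum Z = 149/3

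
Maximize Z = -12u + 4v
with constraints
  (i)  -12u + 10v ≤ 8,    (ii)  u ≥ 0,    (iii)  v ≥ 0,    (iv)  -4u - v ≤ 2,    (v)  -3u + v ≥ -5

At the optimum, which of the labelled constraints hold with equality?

(i) and (ii)

Vertices and Z = -12u + 4v:
  (0, 4/5) → Z = 16/5
  (29/9, 14/3) → Z = -20
  (0, 0) → Z = 0
  (5/3, 0) → Z = -20

The maximum is at (0, 4/5). Substituting into each constraint, equality holds for (i) and (ii); the remaining constraints have slack.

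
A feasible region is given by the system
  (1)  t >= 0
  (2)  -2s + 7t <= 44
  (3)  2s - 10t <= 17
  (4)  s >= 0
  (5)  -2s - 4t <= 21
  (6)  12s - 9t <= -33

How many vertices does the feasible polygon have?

3

Pairwise boundary intersections that survive every other constraint:
  (0, 44/7)
  (5/2, 7)
  (0, 11/3)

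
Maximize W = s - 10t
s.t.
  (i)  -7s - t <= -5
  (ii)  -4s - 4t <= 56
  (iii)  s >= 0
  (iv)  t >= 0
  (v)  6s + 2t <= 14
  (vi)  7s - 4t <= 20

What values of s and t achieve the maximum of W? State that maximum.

Feasible corners and W = s - 10t:
  (0, 5) → W = -50
  (5/7, 0) → W = 5/7
  (0, 7) → W = -70
  (7/3, 0) → W = 7/3

The binding constraints are t = 0 and 6s + 2t = 14.
Solving simultaneously gives s = 7/3, t = 0.

s = 7/3, t = 0, maximum W = 7/3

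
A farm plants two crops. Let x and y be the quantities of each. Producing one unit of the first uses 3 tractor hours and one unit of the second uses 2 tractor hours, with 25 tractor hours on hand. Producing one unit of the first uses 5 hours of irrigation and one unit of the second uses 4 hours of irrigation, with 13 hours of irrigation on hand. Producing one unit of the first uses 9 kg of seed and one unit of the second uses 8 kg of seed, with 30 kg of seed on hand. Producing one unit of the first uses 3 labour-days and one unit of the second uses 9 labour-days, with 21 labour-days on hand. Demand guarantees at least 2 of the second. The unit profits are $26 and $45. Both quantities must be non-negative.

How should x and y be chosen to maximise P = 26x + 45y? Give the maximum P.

x = 1, y = 2, maximum P = 116

Corner points and P = 26x + 45y:
  (0, 7/3) → P = 105
  (0, 2) → P = 90
  (1, 2) → P = 116

The optimum lies where 5x + 4y = 13 and 3x + 9y = 21.
Solving simultaneously gives x = 1, y = 2.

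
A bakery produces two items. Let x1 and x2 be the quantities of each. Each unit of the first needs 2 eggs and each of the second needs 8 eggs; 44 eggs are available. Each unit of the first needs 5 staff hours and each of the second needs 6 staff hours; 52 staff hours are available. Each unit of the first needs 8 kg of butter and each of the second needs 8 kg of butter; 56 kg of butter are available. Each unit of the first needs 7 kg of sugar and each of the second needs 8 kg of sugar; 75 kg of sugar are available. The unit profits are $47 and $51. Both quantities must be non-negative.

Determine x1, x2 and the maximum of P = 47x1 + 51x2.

Corner points and P = 47x1 + 51x2:
  (0, 0) → P = 0
  (0, 11/2) → P = 561/2
  (7, 0) → P = 329
  (2, 5) → P = 349

The optimum lies where 2x1 + 8x2 = 44 and 8x1 + 8x2 = 56.
Solving simultaneously gives x1 = 2, x2 = 5.

x1 = 2, x2 = 5, maximum P = 349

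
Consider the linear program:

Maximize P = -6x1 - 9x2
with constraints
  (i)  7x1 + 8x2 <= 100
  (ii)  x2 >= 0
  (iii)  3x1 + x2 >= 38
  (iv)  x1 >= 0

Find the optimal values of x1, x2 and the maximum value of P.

x1 = 38/3, x2 = 0, maximum P = -76

Vertices and P = -6x1 - 9x2:
  (100/7, 0) → P = -600/7
  (12, 2) → P = -90
  (38/3, 0) → P = -76

At the optimal vertex, x2 = 0 and 3x1 + x2 = 38.
Solving simultaneously gives x1 = 38/3, x2 = 0.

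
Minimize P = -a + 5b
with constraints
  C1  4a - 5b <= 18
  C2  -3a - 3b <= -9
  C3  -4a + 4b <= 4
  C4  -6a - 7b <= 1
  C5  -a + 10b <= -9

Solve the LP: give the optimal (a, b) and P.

a = 11/3, b = -2/3, minimum P = -7

Corner points and P = -a + 5b:
  (11/3, -2/3) → P = -7
  (27/7, -18/35) → P = -45/7
  (39/11, -6/11) → P = -69/11

The optimum lies where 4a - 5b = 18 and -3a - 3b = -9.
Solving simultaneously gives a = 11/3, b = -2/3.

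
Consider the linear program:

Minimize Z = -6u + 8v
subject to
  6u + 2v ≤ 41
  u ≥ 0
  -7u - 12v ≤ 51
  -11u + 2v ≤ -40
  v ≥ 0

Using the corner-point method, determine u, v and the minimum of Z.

Vertices and Z = -6u + 8v:
  (81/17, 211/34) → Z = 358/17
  (41/6, 0) → Z = -41
  (40/11, 0) → Z = -240/11

u = 41/6, v = 0, minimum Z = -41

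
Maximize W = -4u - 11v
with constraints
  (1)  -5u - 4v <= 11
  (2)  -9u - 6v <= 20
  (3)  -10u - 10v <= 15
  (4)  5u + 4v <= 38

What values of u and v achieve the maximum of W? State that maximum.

Extreme points and W = -4u - 11v:
  (-11/3, 13/6) → W = -55/6
  (-154/3, 221/3) → W = -605
  (44, -91/2) → W = 649/2

u = 44, v = -91/2, maximum W = 649/2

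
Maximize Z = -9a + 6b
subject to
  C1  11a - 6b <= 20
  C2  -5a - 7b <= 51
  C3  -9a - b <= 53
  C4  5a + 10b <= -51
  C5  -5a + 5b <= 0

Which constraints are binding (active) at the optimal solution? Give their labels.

C2 and C5

Corner points and Z = -9a + 6b:
  (-166/107, -661/107) → Z = -2472/107
  (-53/70, -661/140) → Z = -753/35
  (-17/4, -17/4) → Z = 51/4
  (-17/5, -17/5) → Z = 51/5

The maximum is at (-17/4, -17/4). Substituting into each constraint, equality holds for C2 and C5; the remaining constraints have slack.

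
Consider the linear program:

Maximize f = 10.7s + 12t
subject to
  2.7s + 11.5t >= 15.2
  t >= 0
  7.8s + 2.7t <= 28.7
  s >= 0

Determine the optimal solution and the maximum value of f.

s = 0, t = 287/27, maximum f = 1148/9

Vertices and f = 10.7s + 12t:
  (28901/8241, 1369/2747) → f = 3585247/82410
  (0, 152/115) → f = 1824/115
  (0, 287/27) → f = 1148/9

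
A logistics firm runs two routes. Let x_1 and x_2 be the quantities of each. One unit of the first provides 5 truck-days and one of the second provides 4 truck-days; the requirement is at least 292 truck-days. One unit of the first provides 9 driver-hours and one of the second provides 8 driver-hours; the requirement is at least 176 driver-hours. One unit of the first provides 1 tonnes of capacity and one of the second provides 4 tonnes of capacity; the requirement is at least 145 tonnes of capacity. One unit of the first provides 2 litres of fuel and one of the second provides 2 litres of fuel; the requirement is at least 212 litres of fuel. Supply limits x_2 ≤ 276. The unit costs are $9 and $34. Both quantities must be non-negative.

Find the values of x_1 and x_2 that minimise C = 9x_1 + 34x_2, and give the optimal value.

Vertices and C = 9x_1 + 34x_2:
  (0, 106) → C = 3604
  (0, 276) → C = 9384
  (145, 0) → C = 1305
  (93, 13) → C = 1279
The feasible region is unbounded (it extends along (1, 0)), but C strictly increases along every unbounded feasible direction, so there is no improving ray and the minimum is attained at a vertex.

x_1 = 93, x_2 = 13, minimum C = 1279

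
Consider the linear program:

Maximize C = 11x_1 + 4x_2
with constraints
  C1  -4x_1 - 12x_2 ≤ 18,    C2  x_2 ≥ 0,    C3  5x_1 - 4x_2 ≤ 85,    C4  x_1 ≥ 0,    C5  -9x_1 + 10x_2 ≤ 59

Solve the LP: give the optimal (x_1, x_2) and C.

x_1 = 543/7, x_2 = 530/7, maximum C = 8093/7

Extreme points and C = 11x_1 + 4x_2:
  (17, 0) → C = 187
  (0, 0) → C = 0
  (543/7, 530/7) → C = 8093/7
  (0, 59/10) → C = 118/5

The optimum lies where 5x_1 - 4x_2 = 85 and -9x_1 + 10x_2 = 59.
Solving simultaneously gives x_1 = 543/7, x_2 = 530/7.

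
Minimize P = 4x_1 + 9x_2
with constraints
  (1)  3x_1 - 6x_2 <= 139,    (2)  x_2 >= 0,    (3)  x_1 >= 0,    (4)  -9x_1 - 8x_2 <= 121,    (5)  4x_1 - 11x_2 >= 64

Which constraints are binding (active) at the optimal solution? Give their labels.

Corner points and P = 4x_1 + 9x_2:
  (139/3, 0) → P = 556/3
  (1145/9, 364/9) → P = 7856/9
  (16, 0) → P = 64

The minimum is at (16, 0). Substituting into each constraint, equality holds for (2) and (5); the remaining constraints have slack.

(2) and (5)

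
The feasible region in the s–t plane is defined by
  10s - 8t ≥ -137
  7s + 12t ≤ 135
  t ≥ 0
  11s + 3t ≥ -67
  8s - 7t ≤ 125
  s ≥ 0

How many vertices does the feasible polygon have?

Of the 15 pairwise boundary intersections, those satisfying every inequality are:
  (489/29, 41/29)
  (0, 45/4)
  (125/8, 0)
  (0, 0)

4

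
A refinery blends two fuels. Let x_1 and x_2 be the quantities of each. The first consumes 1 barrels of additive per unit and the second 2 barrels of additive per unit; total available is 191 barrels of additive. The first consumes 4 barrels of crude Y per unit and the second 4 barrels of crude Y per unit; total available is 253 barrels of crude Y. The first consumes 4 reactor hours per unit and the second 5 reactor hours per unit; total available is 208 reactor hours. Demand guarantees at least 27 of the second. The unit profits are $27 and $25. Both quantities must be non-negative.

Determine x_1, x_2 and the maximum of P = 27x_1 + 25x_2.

Corner points and P = 27x_1 + 25x_2:
  (0, 208/5) → P = 1040
  (0, 27) → P = 675
  (73/4, 27) → P = 4671/4

At the optimal vertex, 4x_1 + 5x_2 = 208 and x_2 = 27.
Solving simultaneously gives x_1 = 73/4, x_2 = 27.

x_1 = 73/4, x_2 = 27, maximum P = 4671/4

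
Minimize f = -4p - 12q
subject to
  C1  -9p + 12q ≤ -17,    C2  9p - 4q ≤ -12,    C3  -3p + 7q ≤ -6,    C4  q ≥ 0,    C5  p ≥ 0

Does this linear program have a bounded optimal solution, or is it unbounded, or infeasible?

infeasible

The boundaries -3p + 7q = -6 and q = 0 meet at (2, 0), but that point violates 9p - 4q ≤ -12. Every candidate vertex is excluded by some other constraint, so the feasible region is empty.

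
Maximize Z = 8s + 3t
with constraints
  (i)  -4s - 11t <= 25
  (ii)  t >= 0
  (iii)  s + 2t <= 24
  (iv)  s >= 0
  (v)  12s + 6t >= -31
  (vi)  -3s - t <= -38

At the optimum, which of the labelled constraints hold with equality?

(ii) and (iii)

Vertices and Z = 8s + 3t:
  (24, 0) → Z = 192
  (38/3, 0) → Z = 304/3
  (52/5, 34/5) → Z = 518/5

The maximum is at (24, 0). Substituting into each constraint, equality holds for (ii) and (iii); the remaining constraints have slack.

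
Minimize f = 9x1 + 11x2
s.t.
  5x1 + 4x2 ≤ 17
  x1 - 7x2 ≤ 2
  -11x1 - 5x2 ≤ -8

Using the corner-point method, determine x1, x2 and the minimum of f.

x1 = 33/41, x2 = -7/41, minimum f = 220/41

Extreme points and f = 9x1 + 11x2:
  (127/39, 7/39) → f = 1220/39
  (-53/19, 147/19) → f = 60
  (33/41, -7/41) → f = 220/41

The binding constraints are x1 - 7x2 = 2 and -11x1 - 5x2 = -8.
Solving simultaneously gives x1 = 33/41, x2 = -7/41.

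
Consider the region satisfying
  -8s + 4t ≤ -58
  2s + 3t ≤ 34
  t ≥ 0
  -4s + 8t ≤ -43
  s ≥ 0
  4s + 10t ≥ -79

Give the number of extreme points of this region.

Intersecting each pair of boundary lines and keeping only the points that satisfy every inequality leaves:
  (17, 0)
  (401/28, 25/14)
  (43/4, 0)

3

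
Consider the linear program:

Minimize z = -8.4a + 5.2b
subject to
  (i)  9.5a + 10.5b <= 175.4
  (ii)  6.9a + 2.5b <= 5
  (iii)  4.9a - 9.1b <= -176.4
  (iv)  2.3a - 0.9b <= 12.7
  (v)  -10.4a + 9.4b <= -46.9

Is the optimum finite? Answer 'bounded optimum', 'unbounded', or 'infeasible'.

The boundaries 9.5a + 10.5b = 175.4 and 6.9a + 2.5b = 5 meet at (-3860/487, 58138/2435), but that point violates -10.4a + 9.4b ≤ -46.9. Every candidate vertex is excluded by some other constraint, so the feasible region is empty.

infeasible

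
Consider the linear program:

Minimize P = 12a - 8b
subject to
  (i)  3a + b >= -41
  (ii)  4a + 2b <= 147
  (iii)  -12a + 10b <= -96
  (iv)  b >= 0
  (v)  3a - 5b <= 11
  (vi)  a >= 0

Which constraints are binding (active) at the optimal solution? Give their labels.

(iii) and (v)

Vertices and P = 12a - 8b:
  (831/32, 345/16) → P = 1113/8
  (757/26, 397/26) → P = 2954/13
  (37/3, 26/5) → P = 532/5

The minimum is at (37/3, 26/5). Substituting into each constraint, equality holds for (iii) and (v); the remaining constraints have slack.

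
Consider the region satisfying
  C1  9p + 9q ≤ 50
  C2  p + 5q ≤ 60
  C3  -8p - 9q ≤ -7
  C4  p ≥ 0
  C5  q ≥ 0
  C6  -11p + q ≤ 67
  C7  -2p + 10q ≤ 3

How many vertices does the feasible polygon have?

Intersecting each pair of boundary lines and keeping only the points that satisfy every inequality leaves:
  (50/9, 0)
  (473/108, 127/108)
  (7/8, 0)
  (43/98, 19/49)

4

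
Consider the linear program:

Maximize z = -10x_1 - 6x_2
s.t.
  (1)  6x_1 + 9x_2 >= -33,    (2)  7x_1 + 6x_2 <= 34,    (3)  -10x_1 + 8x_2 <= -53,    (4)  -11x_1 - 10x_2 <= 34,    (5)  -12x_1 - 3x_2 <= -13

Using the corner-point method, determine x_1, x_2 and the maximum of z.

x_1 = 12/5, x_2 = -79/15, maximum z = 38/5

At the optimal vertex, 6x_1 + 9x_2 = -33 and -12x_1 - 3x_2 = -13.
Solving simultaneously gives x_1 = 12/5, x_2 = -79/15.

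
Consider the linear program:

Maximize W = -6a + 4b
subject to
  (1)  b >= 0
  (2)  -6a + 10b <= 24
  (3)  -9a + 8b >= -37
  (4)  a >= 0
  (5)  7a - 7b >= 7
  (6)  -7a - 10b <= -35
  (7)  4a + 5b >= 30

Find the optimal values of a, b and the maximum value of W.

a = 35/9, b = 26/9, maximum W = -106/9

Feasible corners and W = -6a + 4b:
  (281/21, 73/7) → W = -270/7
  (17/2, 15/2) → W = -21
  (425/77, 122/77) → W = -2062/77
  (35/9, 26/9) → W = -106/9

The binding constraints are 7a - 7b = 7 and 4a + 5b = 30.
Solving simultaneously gives a = 35/9, b = 26/9.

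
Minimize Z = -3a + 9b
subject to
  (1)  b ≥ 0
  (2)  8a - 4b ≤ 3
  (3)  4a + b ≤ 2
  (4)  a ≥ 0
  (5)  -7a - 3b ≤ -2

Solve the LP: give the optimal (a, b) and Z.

a = 3/8, b = 0, minimum Z = -9/8

Extreme points and Z = -3a + 9b:
  (3/8, 0) → Z = -9/8
  (2/7, 0) → Z = -6/7
  (11/24, 1/6) → Z = 1/8
  (0, 2) → Z = 18
  (0, 2/3) → Z = 6

The optimum lies where b = 0 and 8a - 4b = 3.
Solving simultaneously gives a = 3/8, b = 0.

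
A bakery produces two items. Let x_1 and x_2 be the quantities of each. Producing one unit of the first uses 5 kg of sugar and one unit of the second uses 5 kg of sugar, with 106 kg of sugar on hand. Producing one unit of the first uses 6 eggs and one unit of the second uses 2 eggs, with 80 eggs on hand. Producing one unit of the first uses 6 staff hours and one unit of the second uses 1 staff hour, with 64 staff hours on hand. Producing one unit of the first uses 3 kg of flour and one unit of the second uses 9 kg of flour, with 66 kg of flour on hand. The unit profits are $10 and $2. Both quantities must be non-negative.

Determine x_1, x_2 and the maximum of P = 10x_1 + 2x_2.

Extreme points and P = 10x_1 + 2x_2:
  (0, 0) → P = 0
  (0, 22/3) → P = 44/3
  (32/3, 0) → P = 320/3
  (10, 4) → P = 108

At the optimal vertex, 6x_1 + x_2 = 64 and 3x_1 + 9x_2 = 66.
Solving simultaneously gives x_1 = 10, x_2 = 4.

x_1 = 10, x_2 = 4, maximum P = 108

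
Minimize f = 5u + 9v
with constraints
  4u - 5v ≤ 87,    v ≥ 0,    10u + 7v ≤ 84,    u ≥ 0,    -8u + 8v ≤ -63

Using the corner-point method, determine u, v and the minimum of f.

u = 63/8, v = 0, minimum f = 315/8

Feasible corners and f = 5u + 9v:
  (42/5, 0) → f = 42
  (63/8, 0) → f = 315/8
  (1113/136, 21/68) → f = 5943/136

At the optimal vertex, v = 0 and -8u + 8v = -63.
Solving simultaneously gives u = 63/8, v = 0.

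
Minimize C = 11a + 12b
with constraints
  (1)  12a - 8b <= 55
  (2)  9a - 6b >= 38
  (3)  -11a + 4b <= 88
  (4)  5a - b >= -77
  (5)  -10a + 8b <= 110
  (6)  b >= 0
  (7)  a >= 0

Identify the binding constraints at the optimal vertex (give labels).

Corner points and C = 11a + 12b:
  (165/2, 935/8) → C = 2310
  (55/12, 0) → C = 605/12
  (241/3, 685/6) → C = 6761/3
  (38/9, 0) → C = 418/9

The minimum is at (38/9, 0). Substituting into each constraint, equality holds for (2) and (6); the remaining constraints have slack.

(2) and (6)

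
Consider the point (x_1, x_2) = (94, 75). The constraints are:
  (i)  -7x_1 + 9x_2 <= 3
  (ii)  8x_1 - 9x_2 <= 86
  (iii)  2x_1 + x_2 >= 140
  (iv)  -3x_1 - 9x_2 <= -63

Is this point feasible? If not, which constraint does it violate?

not feasible — violates (i)

Constraint (i): -7x_1 + 9x_2 = 17, which is not ≤ 3. All other constraints are satisfied.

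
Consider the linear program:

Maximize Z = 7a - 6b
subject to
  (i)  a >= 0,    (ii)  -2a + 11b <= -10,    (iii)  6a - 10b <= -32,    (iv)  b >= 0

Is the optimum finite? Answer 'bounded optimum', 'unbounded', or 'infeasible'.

The boundaries a = 0 and 6a - 10b = -32 meet at (0, 16/5), but that point violates -2a + 11b ≤ -10. Every candidate vertex is excluded by some other constraint, so the feasible region is empty.

infeasible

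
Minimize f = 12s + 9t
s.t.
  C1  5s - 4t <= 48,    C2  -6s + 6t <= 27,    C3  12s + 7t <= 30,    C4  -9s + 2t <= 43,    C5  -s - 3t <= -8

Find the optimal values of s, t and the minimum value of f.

s = -11/8, t = 25/8, minimum f = 93/8

Vertices and f = 12s + 9t:
  (-3/38, 84/19) → f = 738/19
  (-11/8, 25/8) → f = 93/8
  (34/29, 66/29) → f = 1002/29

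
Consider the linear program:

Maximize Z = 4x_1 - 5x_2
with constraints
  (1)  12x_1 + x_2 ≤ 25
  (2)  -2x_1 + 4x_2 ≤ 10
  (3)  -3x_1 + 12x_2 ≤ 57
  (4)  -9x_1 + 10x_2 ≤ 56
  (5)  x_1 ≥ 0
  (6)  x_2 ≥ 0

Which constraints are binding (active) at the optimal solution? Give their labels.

(1) and (6)

Extreme points and Z = 4x_1 - 5x_2:
  (9/5, 17/5) → Z = -49/5
  (25/12, 0) → Z = 25/3
  (0, 5/2) → Z = -25/2
  (0, 0) → Z = 0

The maximum is at (25/12, 0). Substituting into each constraint, equality holds for (1) and (6); the remaining constraints have slack.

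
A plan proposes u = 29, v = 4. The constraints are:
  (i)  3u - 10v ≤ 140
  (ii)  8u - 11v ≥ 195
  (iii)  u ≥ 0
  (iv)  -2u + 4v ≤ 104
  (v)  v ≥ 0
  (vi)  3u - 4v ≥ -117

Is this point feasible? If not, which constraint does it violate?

Constraint (ii): 8u - 11v = 188, which is not ≥ 195. All other constraints are satisfied.

not feasible — violates (ii)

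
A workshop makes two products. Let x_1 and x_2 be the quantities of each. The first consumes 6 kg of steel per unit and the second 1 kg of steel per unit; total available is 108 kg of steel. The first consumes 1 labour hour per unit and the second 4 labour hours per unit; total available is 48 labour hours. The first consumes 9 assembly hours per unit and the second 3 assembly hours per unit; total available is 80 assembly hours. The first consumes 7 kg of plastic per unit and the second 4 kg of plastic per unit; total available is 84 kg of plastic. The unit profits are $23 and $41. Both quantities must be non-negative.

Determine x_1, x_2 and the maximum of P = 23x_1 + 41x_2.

The binding constraints are x_1 + 4x_2 = 48 and 9x_1 + 3x_2 = 80.
Solving simultaneously gives x_1 = 16/3, x_2 = 32/3.

x_1 = 16/3, x_2 = 32/3, maximum P = 560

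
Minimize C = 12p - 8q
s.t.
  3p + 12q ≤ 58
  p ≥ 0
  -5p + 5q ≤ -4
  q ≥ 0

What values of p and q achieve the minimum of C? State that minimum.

p = 4/5, q = 0, minimum C = 48/5

Extreme points and C = 12p - 8q:
  (338/75, 278/75) → C = 1832/75
  (58/3, 0) → C = 232
  (4/5, 0) → C = 48/5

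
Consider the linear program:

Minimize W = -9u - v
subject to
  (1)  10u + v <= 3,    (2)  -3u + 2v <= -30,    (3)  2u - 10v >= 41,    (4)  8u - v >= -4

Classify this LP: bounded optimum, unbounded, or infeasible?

bounded optimum

Extreme points and W = -9u - v:
  (36/23, -291/23) → W = -33/23
  (-38/13, -252/13) → W = 594/13
The feasible region has finitely many vertices and no improving ray; the minimum is -33/23 at (36/23, -291/23).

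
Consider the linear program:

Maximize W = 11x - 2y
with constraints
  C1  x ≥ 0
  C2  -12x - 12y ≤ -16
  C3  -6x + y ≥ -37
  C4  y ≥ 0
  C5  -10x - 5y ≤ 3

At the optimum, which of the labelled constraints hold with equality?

Feasible corners and W = 11x - 2y:
  (0, 4/3) → W = -8/3
  (4/3, 0) → W = 44/3
  (37/6, 0) → W = 407/6
The feasible region is unbounded (it extends along (0, 1), (1, 6)), but W strictly decreases along every unbounded feasible direction, so there is no improving ray and the maximum is attained at a vertex.

The maximum is at (37/6, 0). Substituting into each constraint, equality holds for C3 and C4; the remaining constraints have slack.

C3 and C4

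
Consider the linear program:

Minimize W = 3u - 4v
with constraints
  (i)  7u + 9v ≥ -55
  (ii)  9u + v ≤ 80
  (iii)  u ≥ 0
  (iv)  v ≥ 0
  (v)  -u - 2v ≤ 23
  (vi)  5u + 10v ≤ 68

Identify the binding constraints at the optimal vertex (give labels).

(iii) and (vi)

Corner points and W = 3u - 4v:
  (80/9, 0) → W = 80/3
  (732/85, 212/85) → W = 1348/85
  (0, 0) → W = 0
  (0, 34/5) → W = -136/5

The minimum is at (0, 34/5). Substituting into each constraint, equality holds for (iii) and (vi); the remaining constraints have slack.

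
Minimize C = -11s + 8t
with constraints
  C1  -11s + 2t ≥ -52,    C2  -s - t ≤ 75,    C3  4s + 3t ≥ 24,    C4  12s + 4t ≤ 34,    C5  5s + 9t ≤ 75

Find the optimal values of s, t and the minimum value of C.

Feasible corners and C = -11s + 8t:
  (3/10, 38/5) → C = 115/2
  (-3/7, 60/7) → C = 513/7
  (3/44, 365/44) → C = 2887/44

The binding constraints are 4s + 3t = 24 and 12s + 4t = 34.
Solving simultaneously gives s = 3/10, t = 38/5.

s = 3/10, t = 38/5, minimum C = 115/2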